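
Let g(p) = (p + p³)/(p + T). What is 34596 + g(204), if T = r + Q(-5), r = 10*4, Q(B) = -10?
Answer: 2764222/39 ≈ 70878.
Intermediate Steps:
r = 40
T = 30 (T = 40 - 10 = 30)
g(p) = (p + p³)/(30 + p) (g(p) = (p + p³)/(p + 30) = (p + p³)/(30 + p))
34596 + g(204) = 34596 + (204 + 204³)/(30 + 204) = 34596 + (204 + 8489664)/234 = 34596 + (1/234)*8489868 = 34596 + 1414978/39 = 2764222/39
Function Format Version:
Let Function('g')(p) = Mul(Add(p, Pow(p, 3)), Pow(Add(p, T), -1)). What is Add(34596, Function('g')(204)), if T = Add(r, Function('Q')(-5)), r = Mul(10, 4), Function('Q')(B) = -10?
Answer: Rational(2764222, 39) ≈ 70878.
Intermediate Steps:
r = 40
T = 30 (T = Add(40, -10) = 30)
Function('g')(p) = Mul(Pow(Add(30, p), -1), Add(p, Pow(p, 3))) (Function('g')(p) = Mul(Add(p, Pow(p, 3)), Pow(Add(p, 30), -1)) = Mul(Add(p, Pow(p, 3)), Pow(Add(30, p), -1)) = Mul(Pow(Add(30, p), -1), Add(p, Pow(p, 3))))
Add(34596, Function('g')(204)) = Add(34596, Mul(Pow(Add(30, 204), -1), Add(204, Pow(204, 3)))) = Add(34596, Mul(Pow(234, -1), Add(204, 8489664))) = Add(34596, Mul(Rational(1, 234), 8489868)) = Add(34596, Rational(1414978, 39)) = Rational(2764222, 39)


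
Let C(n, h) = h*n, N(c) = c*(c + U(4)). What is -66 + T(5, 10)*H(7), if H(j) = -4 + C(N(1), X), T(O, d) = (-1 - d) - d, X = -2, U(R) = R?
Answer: 228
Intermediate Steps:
T(O, d) = -1 - 2*d
N(c) = c*(4 + c) (N(c) = c*(c + 4) = c*(4 + c))
H(j) = -14 (H(j) = -4 - 2*(4 + 1) = -4 - 2*5 = -4 - 10 = -14)
-66 + T(5, 10)*H(7) = -66 + (-1 - 2*10)*(-14) = -66 + (-1 - 20)*(-14) = -66 - 21*(-14) = -66 + 294 = 228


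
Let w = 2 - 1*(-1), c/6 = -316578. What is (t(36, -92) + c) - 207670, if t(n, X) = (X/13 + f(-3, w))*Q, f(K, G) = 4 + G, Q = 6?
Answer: -27392800/13 ≈ -2.1071e+6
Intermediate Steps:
c = -1899468 (c = 6*(-316578) = -1899468)
w = 3 (w = 2 + 1 = 3)
t(n, X) = 42 + 6*X/13 (t(n, X) = (X/13 + (4 + 3))*6 = (X*(1/13) + 7)*6 = (X/13 + 7)*6 = (7 + X/13)*6 = 42 + 6*X/13)
(t(36, -92) + c) - 207670 = ((42 + (6/13)*(-92)) - 1899468) - 207670 = ((42 - 552/13) - 1899468) - 207670 = (-6/13 - 1899468) - 207670 = -24693090/13 - 207670 = -27392800/13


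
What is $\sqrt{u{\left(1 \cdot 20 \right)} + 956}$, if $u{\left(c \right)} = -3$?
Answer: $\sqrt{953} \approx 30.871$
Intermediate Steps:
$\sqrt{u{\left(1 \cdot 20 \right)} + 956} = \sqrt{-3 + 956} = \sqrt{953}$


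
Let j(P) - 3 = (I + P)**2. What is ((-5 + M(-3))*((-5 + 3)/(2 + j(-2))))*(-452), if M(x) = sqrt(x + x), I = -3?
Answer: -452/3 + 452*I*sqrt(6)/15 ≈ -150.67 + 73.811*I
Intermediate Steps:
j(P) = 3 + (-3 + P)**2
M(x) = sqrt(2)*sqrt(x) (M(x) = sqrt(2*x) = sqrt(2)*sqrt(x))
((-5 + M(-3))*((-5 + 3)/(2 + j(-2))))*(-452) = ((-5 + sqrt(2)*sqrt(-3))*((-5 + 3)/(2 + (3 + (-3 - 2)**2))))*(-452) = ((-5 + sqrt(2)*(I*sqrt(3)))*(-2/(2 + (3 + (-5)**2))))*(-452) = ((-5 + I*sqrt(6))*(-2/(2 + (3 + 25))))*(-452) = ((-5 + I*sqrt(6))*(-2/(2 + 28)))*(-452) = ((-5 + I*sqrt(6))*(-2/30))*(-452) = ((-5 + I*sqrt(6))*(-2*1/30))*(-452) = ((-5 + I*sqrt(6))*(-1/15))*(-452) = (1/3 - I*sqrt(6)/15)*(-452) = -452/3 + 452*I*sqrt(6)/15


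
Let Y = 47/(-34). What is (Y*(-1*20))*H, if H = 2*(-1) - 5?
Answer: -3290/17 ≈ -193.53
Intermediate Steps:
Y = -47/34 (Y = 47*(-1/34) = -47/34 ≈ -1.3824)
H = -7 (H = -2 - 5 = -7)
(Y*(-1*20))*H = -(-47)*20/34*(-7) = -47/34*(-20)*(-7) = (470/17)*(-7) = -3290/17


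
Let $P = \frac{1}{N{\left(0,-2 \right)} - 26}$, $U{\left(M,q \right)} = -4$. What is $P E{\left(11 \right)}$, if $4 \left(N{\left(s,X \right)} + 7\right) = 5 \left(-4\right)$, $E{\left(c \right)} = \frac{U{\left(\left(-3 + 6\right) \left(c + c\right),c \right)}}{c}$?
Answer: $\frac{2}{209} \approx 0.0095694$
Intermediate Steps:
$E{\left(c \right)} = - \frac{4}{c}$
$N{\left(s,X \right)} = -12$ ($N{\left(s,X \right)} = -7 + \frac{5 \left(-4\right)}{4} = -7 + \frac{1}{4} \left(-20\right) = -7 - 5 = -12$)
$P = - \frac{1}{38}$ ($P = \frac{1}{-12 - 26} = \frac{1}{-38} = - \frac{1}{38} \approx -0.026316$)
$P E{\left(11 \right)} = - \frac{\left(-4\right) \frac{1}{11}}{38} = \left(- \frac{1}{38}\right) \left(- \frac{4}{11}\right) = \frac{2}{209}$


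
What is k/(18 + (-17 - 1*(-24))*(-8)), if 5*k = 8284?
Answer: -218/5 ≈ -43.600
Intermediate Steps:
k = 8284/5 (k = (⅕)*8284 = 8284/5 ≈ 1656.8)
k/(18 + (-17 - 1*(-24))*(-8)) = 8284/(5*(18 + (-17 - 1*(-24))*(-8))) = 8284/(5*(18 + (-17 + 24)*(-8))) = 8284/(5*(18 + 7*(-8))) = 8284/(5*(18 - 56)) = (8284/5)/(-38) = (8284/5)*(-1/38) = -218/5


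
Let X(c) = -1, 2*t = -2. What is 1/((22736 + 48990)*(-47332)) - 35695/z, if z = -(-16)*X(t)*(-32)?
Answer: -15147775745969/217275842048 ≈ -69.717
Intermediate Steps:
t = -1 (t = (½)*(-2) = -1)
z = 512 (z = -(-16)*(-1)*(-32) = -4*4*(-32) = -16*(-32) = 512)
1/((22736 + 48990)*(-47332)) - 35695/z = 1/((22736 + 48990)*(-47332)) - 35695/512 = -1/47332/71726 - 35695*1/512 = (1/71726)*(-1/47332) - 35695/512 = -1/3394935032 - 35695/512 = -15147775745969/217275842048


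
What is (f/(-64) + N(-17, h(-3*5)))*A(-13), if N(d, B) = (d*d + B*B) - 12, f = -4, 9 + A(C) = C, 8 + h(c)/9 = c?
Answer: -7590187/8 ≈ -9.4877e+5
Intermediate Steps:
h(c) = -72 + 9*c
A(C) = -9 + C
N(d, B) = -12 + B² + d² (N(d, B) = (d² + B²) - 12 = (B² + d²) - 12 = -12 + B² + d²)
(f/(-64) + N(-17, h(-3*5)))*A(-13) = (-4/(-64) + (-12 + (-72 + 9*(-3*5))² + (-17)²))*(-9 - 13) = (-1/64*(-4) + (-12 + (-72 + 9*(-15))² + 289))*(-22) = (1/16 + (-12 + (-72 - 135)² + 289))*(-22) = (1/16 + (-12 + (-207)² + 289))*(-22) = (1/16 + (-12 + 42849 + 289))*(-22) = (1/16 + 43126)*(-22) = (690017/16)*(-22) = -7590187/8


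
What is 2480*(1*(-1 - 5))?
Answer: -14880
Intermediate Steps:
2480*(1*(-1 - 5)) = 2480*(1*(-6)) = 2480*(-6) = -14880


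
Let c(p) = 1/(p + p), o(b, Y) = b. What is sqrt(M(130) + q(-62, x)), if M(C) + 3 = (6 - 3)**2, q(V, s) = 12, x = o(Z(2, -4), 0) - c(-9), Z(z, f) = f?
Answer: 3*sqrt(2) ≈ 4.2426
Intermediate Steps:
c(p) = 1/(2*p)
x = -71/18 (x = -4 - 1/(2*(-9)) = -4 - (-1)/(2*9) = -4 - 1*(-1/18) = -4 + 1/18 = -71/18 ≈ -3.9444)
M(C) = 6 (M(C) = -3 + (6 - 3)**2 = -3 + 3**2 = -3 + 9 = 6)
sqrt(M(130) + q(-62, x)) = sqrt(6 + 12) = sqrt(18) = 3*sqrt(2)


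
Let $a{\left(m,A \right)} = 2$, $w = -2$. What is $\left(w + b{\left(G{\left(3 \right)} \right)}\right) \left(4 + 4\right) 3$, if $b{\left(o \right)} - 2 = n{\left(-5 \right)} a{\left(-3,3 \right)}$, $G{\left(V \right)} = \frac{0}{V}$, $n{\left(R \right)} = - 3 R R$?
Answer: $-3600$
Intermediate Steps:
$n{\left(R \right)} = - 3 R^{2}$
$G{\left(V \right)} = 0$
$b{\left(o \right)} = -148$ ($b{\left(o \right)} = 2 + - 3 \left(-5\right)^{2} \cdot 2 = 2 + \left(-3\right) 25 \cdot 2 = 2 - 150 = -148$)
$\left(w + b{\left(G{\left(3 \right)} \right)}\right) \left(4 + 4\right) 3 = \left(-2 - 148\right) \left(4 + 4\right) 3 = - 150 \cdot 8 \cdot 3 = \left(-150\right) 24 = -3600$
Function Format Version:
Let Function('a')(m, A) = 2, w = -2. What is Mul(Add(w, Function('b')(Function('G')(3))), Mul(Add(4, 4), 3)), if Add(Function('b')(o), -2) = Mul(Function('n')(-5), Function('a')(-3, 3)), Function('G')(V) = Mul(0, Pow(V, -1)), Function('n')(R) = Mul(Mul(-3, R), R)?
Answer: -3600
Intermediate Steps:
Function('n')(R) = Mul(-3, Pow(R, 2))
Function('G')(V) = 0
Function('b')(o) = -148 (Function('b')(o) = Add(2, Mul(Mul(-3, Pow(-5, 2)), 2)) = Add(2, Mul(Mul(-3, 25), 2)) = Add(2, Mul(-75, 2)) = Add(2, -150) = -148)
Mul(Add(w, Function('b')(Function('G')(3))), Mul(Add(4, 4), 3)) = Mul(Add(-2, -148), Mul(Add(4, 4), 3)) = Mul(-150, Mul(8, 3)) = Mul(-150, 24) = -3600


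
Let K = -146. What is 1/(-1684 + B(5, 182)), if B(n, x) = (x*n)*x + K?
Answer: 1/163790 ≈ 6.1054e-6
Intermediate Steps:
B(n, x) = -146 + n*x**2 (B(n, x) = (x*n)*x - 146 = (n*x)*x - 146 = n*x**2 - 146 = -146 + n*x**2)
1/(-1684 + B(5, 182)) = 1/(-1684 + (-146 + 5*182**2)) = 1/(-1684 + (-146 + 5*33124)) = 1/(-1684 + (-146 + 165620)) = 1/(-1684 + 165474) = 1/163790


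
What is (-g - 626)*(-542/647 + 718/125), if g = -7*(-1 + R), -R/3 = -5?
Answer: -209508288/80875 ≈ -2590.5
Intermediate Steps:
R = 15 (R = -3*(-5) = 15)
g = -98 (g = -7*(-1 + 15) = -7*14 = -98)
(-g - 626)*(-542/647 + 718/125) = (-1*(-98) - 626)*(-542/647 + 718/125) = (98 - 626)*(-542*1/647 + 718*(1/125)) = -528*(-542/647 + 718/125) = -528*396796/80875 = -209508288/80875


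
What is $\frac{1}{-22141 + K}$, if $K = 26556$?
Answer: $\frac{1}{4415} \approx 0.0002265$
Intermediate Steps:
$\frac{1}{-22141 + K} = \frac{1}{-22141 + 26556} = \frac{1}{4415}$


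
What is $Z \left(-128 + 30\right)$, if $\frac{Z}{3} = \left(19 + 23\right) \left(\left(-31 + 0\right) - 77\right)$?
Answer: $1333584$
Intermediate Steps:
$Z = -13608$ ($Z = 3 \left(19 + 23\right) \left(\left(-31 + 0\right) - 77\right) = 3 \cdot 42 \left(-31 - 77\right) = 3 \cdot 42 \left(-108\right) = 3 \left(-4536\right) = -13608$)
$Z \left(-128 + 30\right) = - 13608 \left(-128 + 30\right) = \left(-13608\right) \left(-98\right) = 1333584$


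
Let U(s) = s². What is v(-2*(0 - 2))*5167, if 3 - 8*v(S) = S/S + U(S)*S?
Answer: -160177/4 ≈ -40044.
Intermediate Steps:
v(S) = ¼ - S³/8 (v(S) = 3/8 - (S/S + S²*S)/8 = 3/8 - (1 + S³)/8 = 3/8 + (-⅛ - S³/8) = ¼ - S³/8)
v(-2*(0 - 2))*5167 = (¼ - (-8*(0 - 2)³)/8)*5167 = (¼ - (-2*(-2))³/8)*5167 = (¼ - ⅛*4³)*5167 = (¼ - ⅛*64)*5167 = (¼ - 8)*5167 = -31/4*5167 = -160177/4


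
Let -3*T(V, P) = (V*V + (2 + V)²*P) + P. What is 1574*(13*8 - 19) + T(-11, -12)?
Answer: 402233/3 ≈ 1.3408e+5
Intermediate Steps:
T(V, P) = -P/3 - V²/3 - P*(2 + V)²/3 (T(V, P) = -((V*V + (2 + V)²*P) + P)/3 = -((V² + P*(2 + V)²) + P)/3 = -(P + V² + P*(2 + V)²)/3 = -P/3 - V²/3 - P*(2 + V)²/3)
1574*(13*8 - 19) + T(-11, -12) = 1574*(13*8 - 19) + (-⅓*(-12) - ⅓*(-11)² - ⅓*(-12)*(2 - 11)²) = 1574*(104 - 19) + (4 - ⅓*121 - ⅓*(-12)*(-9)²) = 1574*85 + (4 - 121/3 - ⅓*(-12)*81) = 133790 + (4 - 121/3 + 324) = 133790 + 863/3 = 402233/3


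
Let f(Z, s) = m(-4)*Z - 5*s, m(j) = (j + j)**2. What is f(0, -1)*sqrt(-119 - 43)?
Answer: 45*I*sqrt(2) ≈ 63.64*I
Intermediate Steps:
m(j) = 4*j**2 (m(j) = (2*j)**2 = 4*j**2)
f(Z, s) = -5*s + 64*Z (f(Z, s) = (4*(-4)**2)*Z - 5*s = (4*16)*Z - 5*s = 64*Z - 5*s = -5*s + 64*Z)
f(0, -1)*sqrt(-119 - 43) = (-5*(-1) + 64*0)*sqrt(-119 - 43) = (5 + 0)*sqrt(-162) = 5*(9*I*sqrt(2)) = 45*I*sqrt(2)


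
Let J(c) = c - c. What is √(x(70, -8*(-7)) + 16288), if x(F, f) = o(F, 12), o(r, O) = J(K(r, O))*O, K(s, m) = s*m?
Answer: 4*√1018 ≈ 127.62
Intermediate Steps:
K(s, m) = m*s
J(c) = 0
o(r, O) = 0 (o(r, O) = 0*O = 0)
x(F, f) = 0
√(x(70, -8*(-7)) + 16288) = √(0 + 16288) = √16288 = 4*√1018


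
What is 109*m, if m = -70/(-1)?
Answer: 7630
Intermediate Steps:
m = 70 (m = -70*(-1) = 70)
109*m = 109*70 = 7630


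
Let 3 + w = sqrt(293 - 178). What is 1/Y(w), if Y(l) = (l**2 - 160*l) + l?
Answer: -601/2769674 - 165*sqrt(115)/2769674 ≈ -0.00085585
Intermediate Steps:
w = -3 + sqrt(115) (w = -3 + sqrt(293 - 178) = -3 + sqrt(115) ≈ 7.7238)
Y(l) = l**2 - 159*l
1/Y(w) = 1/((-3 + sqrt(115))*(-159 + (-3 + sqrt(115)))) = 1/((-3 + sqrt(115))*(-162 + sqrt(115))) = 1/((-162 + sqrt(115))*(-3 + sqrt(115)))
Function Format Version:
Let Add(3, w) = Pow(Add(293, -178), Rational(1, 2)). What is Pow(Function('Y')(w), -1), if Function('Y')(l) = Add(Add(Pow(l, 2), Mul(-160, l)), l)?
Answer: Add(Rational(-601, 2769674), Mul(Rational(-165, 2769674), Pow(115, Rational(1, 2)))) ≈ -0.00085585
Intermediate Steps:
w = Add(-3, Pow(115, Rational(1, 2))) (w = Add(-3, Pow(Add(293, -178), Rational(1, 2))) = Add(-3, Pow(115, Rational(1, 2))) ≈ 7.7238)
Function('Y')(l) = Add(Pow(l, 2), Mul(-159, l))
Pow(Function('Y')(w), -1) = Pow(Mul(Add(-3, Pow(115, Rational(1, 2))), Add(-159, Add(-3, Pow(115, Rational(1, 2))))), -1) = Pow(Mul(Add(-3, Pow(115, Rational(1, 2))), Add(-162, Pow(115, Rational(1, 2)))), -1) = Pow(Mul(Add(-162, Pow(115, Rational(1, 2))), Add(-3, Pow(115, Rational(1, 2)))), -1) = Mul(Pow(Add(-162, Pow(115, Rational(1, 2))), -1), Pow(Add(-3, Pow(115, Rational(1, 2))), -1))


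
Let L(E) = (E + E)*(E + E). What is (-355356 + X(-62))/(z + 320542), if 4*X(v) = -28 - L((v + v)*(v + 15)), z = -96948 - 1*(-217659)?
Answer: -34320947/441253 ≈ -77.781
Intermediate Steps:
L(E) = 4*E**2 (L(E) = (2*E)*(2*E) = 4*E**2)
z = 120711 (z = -96948 + 217659 = 120711)
X(v) = -7 - 4*v**2*(15 + v)**2 (X(v) = (-28 - 4*((v + v)*(v + 15))**2)/4 = (-28 - 4*((2*v)*(15 + v))**2)/4 = (-28 - 4*(2*v*(15 + v))**2)/4 = (-28 - 4*4*v**2*(15 + v)**2)/4 = (-28 - 16*v**2*(15 + v)**2)/4 = -7 - 4*v**2*(15 + v)**2)
(-355356 + X(-62))/(z + 320542) = (-355356 + (-7 - 4*(-62)**2*(15 - 62)**2))/(120711 + 320542) = (-355356 + (-7 - 4*3844*(-47)**2))/441253 = (-355356 + (-7 - 4*3844*2209))*(1/441253) = (-355356 + (-7 - 33965584))*(1/441253) = (-355356 - 33965591)*(1/441253) = -34320947*1/441253 = -34320947/441253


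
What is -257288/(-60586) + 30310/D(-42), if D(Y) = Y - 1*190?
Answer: -444167711/3513988 ≈ -126.40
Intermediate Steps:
D(Y) = -190 + Y (D(Y) = Y - 190 = -190 + Y)
-257288/(-60586) + 30310/D(-42) = -257288/(-60586) + 30310/(-190 - 42) = -257288*(-1/60586) + 30310/(-232) = 128644/30293 + 30310*(-1/232) = 128644/30293 - 15155/116 = -444167711/3513988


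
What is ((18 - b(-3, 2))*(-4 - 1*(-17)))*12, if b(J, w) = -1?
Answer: 2964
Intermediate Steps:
((18 - b(-3, 2))*(-4 - 1*(-17)))*12 = ((18 - 1*(-1))*(-4 - 1*(-17)))*12 = ((18 + 1)*(-4 + 17))*12 = (19*13)*12 = 247*12 = 2964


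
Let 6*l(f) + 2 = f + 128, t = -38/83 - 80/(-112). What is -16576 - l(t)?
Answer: -57857291/3486 ≈ -16597.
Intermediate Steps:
t = 149/581 (t = -38*1/83 - 80*(-1/112) = -38/83 + 5/7 = 149/581 ≈ 0.25645)
l(f) = 21 + f/6 (l(f) = -1/3 + (f + 128)/6 = -1/3 + (128 + f)/6 = -1/3 + (64/3 + f/6) = 21 + f/6)
-16576 - l(t) = -16576 - (21 + (1/6)*(149/581)) = -16576 - (21 + 149/3486) = -16576 - 1*73355/3486 = -16576 - 73355/3486 = -57857291/3486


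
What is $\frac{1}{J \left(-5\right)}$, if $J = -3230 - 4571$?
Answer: $\frac{1}{39005} \approx 2.5638 \cdot 10^{-5}$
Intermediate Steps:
$J = -7801$
$\frac{1}{J \left(-5\right)} = \frac{1}{\left(-7801\right) \left(-5\right)} = \frac{1}{39005}$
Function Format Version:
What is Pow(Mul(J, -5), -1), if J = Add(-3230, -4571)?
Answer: Rational(1, 39005) ≈ 2.5638e-5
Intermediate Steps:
J = -7801
Pow(Mul(J, -5), -1) = Pow(Mul(-7801, -5), -1) = Pow(39005, -1) = Rational(1, 39005)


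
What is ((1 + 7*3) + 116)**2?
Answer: 19044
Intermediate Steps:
((1 + 7*3) + 116)**2 = ((1 + 21) + 116)**2 = (22 + 116)**2 = 138**2 = 19044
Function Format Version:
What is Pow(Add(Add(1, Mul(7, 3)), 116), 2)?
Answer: 19044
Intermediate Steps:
Pow(Add(Add(1, Mul(7, 3)), 116), 2) = Pow(Add(Add(1, 21), 116), 2) = Pow(Add(22, 116), 2) = Pow(138, 2) = 19044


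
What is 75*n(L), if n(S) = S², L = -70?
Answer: 367500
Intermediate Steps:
75*n(L) = 75*(-70)² = 75*4900 = 367500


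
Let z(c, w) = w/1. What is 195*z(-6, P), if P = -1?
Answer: -195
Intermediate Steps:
z(c, w) = w (z(c, w) = w*1 = w)
195*z(-6, P) = 195*(-1) = -195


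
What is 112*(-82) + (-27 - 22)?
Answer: -9233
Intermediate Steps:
112*(-82) + (-27 - 22) = -9184 - 49 = -9233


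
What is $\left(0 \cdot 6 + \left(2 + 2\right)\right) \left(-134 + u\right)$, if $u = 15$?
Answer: $-476$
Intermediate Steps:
$\left(0 \cdot 6 + \left(2 + 2\right)\right) \left(-134 + u\right) = \left(0 \cdot 6 + \left(2 + 2\right)\right) \left(-134 + 15\right) = \left(0 + 4\right) \left(-119\right) = 4 \left(-119\right) = -476$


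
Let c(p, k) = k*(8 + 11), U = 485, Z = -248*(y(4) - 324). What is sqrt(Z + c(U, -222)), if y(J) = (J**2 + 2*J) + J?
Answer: sqrt(69190) ≈ 263.04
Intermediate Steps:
y(J) = J**2 + 3*J
Z = 73408 (Z = -248*(4*(3 + 4) - 324) = -248*(4*7 - 324) = -248*(28 - 324) = -248*(-296) = 73408)
c(p, k) = 19*k (c(p, k) = k*19 = 19*k)
sqrt(Z + c(U, -222)) = sqrt(73408 + 19*(-222)) = sqrt(73408 - 4218) = sqrt(69190)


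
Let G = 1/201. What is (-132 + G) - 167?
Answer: -60098/201 ≈ -299.00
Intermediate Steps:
G = 1/201 ≈ 0.0049751
(-132 + G) - 167 = (-132 + 1/201) - 167 = -26531/201 - 167 = -60098/201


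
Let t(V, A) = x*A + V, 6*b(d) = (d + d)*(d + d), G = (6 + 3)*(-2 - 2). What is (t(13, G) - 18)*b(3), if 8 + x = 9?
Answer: -246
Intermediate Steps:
x = 1 (x = -8 + 9 = 1)
G = -36 (G = 9*(-4) = -36)
b(d) = 2*d²/3 (b(d) = ((d + d)*(d + d))/6 = ((2*d)*(2*d))/6 = (4*d²)/6 = 2*d²/3)
t(V, A) = A + V (t(V, A) = 1*A + V = A + V)
(t(13, G) - 18)*b(3) = ((-36 + 13) - 18)*((⅔)*3²) = (-23 - 18)*((⅔)*9) = -41*6 = -246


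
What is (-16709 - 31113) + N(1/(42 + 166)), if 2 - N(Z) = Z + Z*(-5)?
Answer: -2486639/52 ≈ -47820.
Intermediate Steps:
N(Z) = 2 + 4*Z (N(Z) = 2 - (Z + Z*(-5)) = 2 - (Z - 5*Z) = 2 - (-4)*Z = 2 + 4*Z)
(-16709 - 31113) + N(1/(42 + 166)) = (-16709 - 31113) + (2 + 4/(42 + 166)) = -47822 + (2 + 4/208) = -47822 + (2 + 4*(1/208)) = -47822 + (2 + 1/52) = -47822 + 105/52 = -2486639/52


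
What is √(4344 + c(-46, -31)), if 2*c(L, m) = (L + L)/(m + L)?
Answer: √25759118/77 ≈ 65.914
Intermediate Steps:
c(L, m) = L/(L + m) (c(L, m) = ((L + L)/(m + L))/2 = ((2*L)/(L + m))/2 = (2*L/(L + m))/2 = L/(L + m))
√(4344 + c(-46, -31)) = √(4344 - 46/(-46 - 31)) = √(4344 - 46/(-77)) = √(4344 - 46*(-1/77)) = √(4344 + 46/77) = √(334534/77) = √25759118/77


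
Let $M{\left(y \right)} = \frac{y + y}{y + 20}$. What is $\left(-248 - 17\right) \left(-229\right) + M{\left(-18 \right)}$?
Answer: $60667$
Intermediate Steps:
$M{\left(y \right)} = \frac{2 y}{20 + y}$
$\left(-248 - 17\right) \left(-229\right) + M{\left(-18 \right)} = \left(-248 - 17\right) \left(-229\right) + 2 \left(-18\right) \frac{1}{20 - 18} = \left(-248 - 17\right) \left(-229\right) + 2 \left(-18\right) \frac{1}{2} = \left(-265\right) \left(-229\right) + 2 \left(-18\right) \frac{1}{2} = 60685 - 18 = 60667$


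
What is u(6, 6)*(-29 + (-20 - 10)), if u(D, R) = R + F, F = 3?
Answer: -531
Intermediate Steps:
u(D, R) = 3 + R (u(D, R) = R + 3 = 3 + R)
u(6, 6)*(-29 + (-20 - 10)) = (3 + 6)*(-29 + (-20 - 10)) = 9*(-29 - 30) = 9*(-59) = -531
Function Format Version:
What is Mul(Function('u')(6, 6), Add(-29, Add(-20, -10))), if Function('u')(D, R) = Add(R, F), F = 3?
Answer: -531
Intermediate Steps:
Function('u')(D, R) = Add(3, R) (Function('u')(D, R) = Add(R, 3) = Add(3, R))
Mul(Function('u')(6, 6), Add(-29, Add(-20, -10))) = Mul(Add(3, 6), Add(-29, Add(-20, -10))) = Mul(9, Add(-29, -30)) = Mul(9, -59) = -531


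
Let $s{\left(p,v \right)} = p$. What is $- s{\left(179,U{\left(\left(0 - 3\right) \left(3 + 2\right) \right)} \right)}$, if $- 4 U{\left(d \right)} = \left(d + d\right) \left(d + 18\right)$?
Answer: $-179$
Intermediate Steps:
$U{\left(d \right)} = - \frac{d \left(18 + d\right)}{2}$ ($U{\left(d \right)} = - \frac{\left(d + d\right) \left(d + 18\right)}{4} = - \frac{2 d \left(18 + d\right)}{4} = - \frac{d \left(18 + d\right)}{2}$)
$- s{\left(179,U{\left(\left(0 - 3\right) \left(3 + 2\right) \right)} \right)} = \left(-1\right) 179 = -179$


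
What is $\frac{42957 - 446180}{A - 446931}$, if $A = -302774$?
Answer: $\frac{403223}{749705} \approx 0.53784$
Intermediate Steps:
$\frac{42957 - 446180}{A - 446931} = \frac{42957 - 446180}{-302774 - 446931} = - \frac{403223}{-749705} = \left(-403223\right) \left(- \frac{1}{749705}\right) = \frac{403223}{749705}$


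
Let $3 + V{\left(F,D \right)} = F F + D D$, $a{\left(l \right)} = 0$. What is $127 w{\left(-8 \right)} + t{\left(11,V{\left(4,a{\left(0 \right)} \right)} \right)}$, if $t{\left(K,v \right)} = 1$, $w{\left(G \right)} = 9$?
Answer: $1144$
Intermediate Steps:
$V{\left(F,D \right)} = -3 + D^{2} + F^{2}$ ($V{\left(F,D \right)} = -3 + \left(F F + D D\right) = -3 + \left(F^{2} + D^{2}\right) = -3 + \left(D^{2} + F^{2}\right) = -3 + D^{2} + F^{2}$)
$127 w{\left(-8 \right)} + t{\left(11,V{\left(4,a{\left(0 \right)} \right)} \right)} = 127 \cdot 9 + 1 = 1143 + 1 = 1144$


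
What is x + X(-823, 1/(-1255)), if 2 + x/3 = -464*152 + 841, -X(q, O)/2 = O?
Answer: -262379083/1255 ≈ -2.0907e+5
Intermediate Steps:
X(q, O) = -2*O
x = -209067 (x = -6 + 3*(-464*152 + 841) = -6 + 3*(-70528 + 841) = -6 + 3*(-69687) = -6 - 209061 = -209067)
x + X(-823, 1/(-1255)) = -209067 - 2/(-1255) = -209067 - 2*(-1/1255) = -209067 + 2/1255 = -262379083/1255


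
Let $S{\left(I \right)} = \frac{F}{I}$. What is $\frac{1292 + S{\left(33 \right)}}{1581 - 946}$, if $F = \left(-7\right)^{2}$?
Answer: $\frac{8537}{4191} \approx 2.037$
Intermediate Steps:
$F = 49$
$S{\left(I \right)} = \frac{49}{I}$
$\frac{1292 + S{\left(33 \right)}}{1581 - 946} = \frac{1292 + \frac{49}{33}}{1581 - 946} = \frac{1292 + 49 \cdot \frac{1}{33}}{635} = \left(1292 + \frac{49}{33}\right) \frac{1}{635} = \frac{42685}{33} \cdot \frac{1}{635} = \frac{8537}{4191}$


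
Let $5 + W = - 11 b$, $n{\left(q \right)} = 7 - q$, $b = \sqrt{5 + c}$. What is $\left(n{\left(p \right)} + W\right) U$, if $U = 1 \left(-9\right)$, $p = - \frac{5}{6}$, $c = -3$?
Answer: $- \frac{51}{2} + 99 \sqrt{2} \approx 114.51$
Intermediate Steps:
$b = \sqrt{2}$ ($b = \sqrt{5 - 3} = \sqrt{2} \approx 1.4142$)
$p = - \frac{5}{6}$ ($p = \left(-5\right) \frac{1}{6} = - \frac{5}{6} \approx -0.83333$)
$U = -9$
$W = -5 - 11 \sqrt{2} \approx -20.556$
$\left(n{\left(p \right)} + W\right) U = \left(\left(7 - - \frac{5}{6}\right) - \left(5 + 11 \sqrt{2}\right)\right) \left(-9\right) = \left(\left(7 + \frac{5}{6}\right) - \left(5 + 11 \sqrt{2}\right)\right) \left(-9\right) = \left(\frac{47}{6} - \left(5 + 11 \sqrt{2}\right)\right) \left(-9\right) = \left(\frac{17}{6} - 11 \sqrt{2}\right) \left(-9\right) = - \frac{51}{2} + 99 \sqrt{2}$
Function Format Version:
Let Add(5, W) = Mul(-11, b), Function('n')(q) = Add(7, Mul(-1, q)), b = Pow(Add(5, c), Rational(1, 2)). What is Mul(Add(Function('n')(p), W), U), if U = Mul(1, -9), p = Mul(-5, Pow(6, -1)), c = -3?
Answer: Add(Rational(-51, 2), Mul(99, Pow(2, Rational(1, 2)))) ≈ 114.51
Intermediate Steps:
b = Pow(2, Rational(1, 2)) (b = Pow(Add(5, -3), Rational(1, 2)) = Pow(2, Rational(1, 2)) ≈ 1.4142)
p = Rational(-5, 6) (p = Mul(-5, Rational(1, 6)) = Rational(-5, 6) ≈ -0.83333)
U = -9
W = Add(-5, Mul(-11, Pow(2, Rational(1, 2)))) ≈ -20.556
Mul(Add(Function('n')(p), W), U) = Mul(Add(Add(7, Mul(-1, Rational(-5, 6))), Add(-5, Mul(-11, Pow(2, Rational(1, 2))))), -9) = Mul(Add(Add(7, Rational(5, 6)), Add(-5, Mul(-11, Pow(2, Rational(1, 2))))), -9) = Mul(Add(Rational(47, 6), Add(-5, Mul(-11, Pow(2, Rational(1, 2))))), -9) = Mul(Add(Rational(17, 6), Mul(-11, Pow(2, Rational(1, 2)))), -9) = Add(Rational(-51, 2), Mul(99, Pow(2, Rational(1, 2))))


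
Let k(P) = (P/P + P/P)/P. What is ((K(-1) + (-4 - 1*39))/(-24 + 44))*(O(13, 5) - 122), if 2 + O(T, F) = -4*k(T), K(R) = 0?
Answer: 3483/13 ≈ 267.92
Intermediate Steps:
k(P) = 2/P (k(P) = (1 + 1)/P = 2/P)
O(T, F) = -2 - 8/T
((K(-1) + (-4 - 1*39))/(-24 + 44))*(O(13, 5) - 122) = ((0 + (-4 - 1*39))/(-24 + 44))*((-2 - 8/13) - 122) = ((0 + (-4 - 39))/20)*((-2 - 8*1/13) - 122) = ((0 - 43)*(1/20))*((-2 - 8/13) - 122) = (-43*1/20)*(-34/13 - 122) = -43/20*(-1620/13) = 3483/13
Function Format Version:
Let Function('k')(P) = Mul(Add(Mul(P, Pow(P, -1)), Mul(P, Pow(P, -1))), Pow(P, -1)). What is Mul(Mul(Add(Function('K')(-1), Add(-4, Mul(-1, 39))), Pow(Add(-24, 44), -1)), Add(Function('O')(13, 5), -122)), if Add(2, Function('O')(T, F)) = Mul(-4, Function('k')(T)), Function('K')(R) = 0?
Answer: Rational(3483, 13) ≈ 267.92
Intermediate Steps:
Function('k')(P) = Mul(2, Pow(P, -1)) (Function('k')(P) = Mul(Add(1, 1), Pow(P, -1)) = Mul(2, Pow(P, -1)))
Function('O')(T, F) = Add(-2, Mul(-8, Pow(T, -1))) (Function('O')(T, F) = Add(-2, Mul(-4, Mul(2, Pow(T, -1)))) = Add(-2, Mul(-8, Pow(T, -1))))
Mul(Mul(Add(Function('K')(-1), Add(-4, Mul(-1, 39))), Pow(Add(-24, 44), -1)), Add(Function('O')(13, 5), -122)) = Mul(Mul(Add(0, Add(-4, Mul(-1, 39))), Pow(Add(-24, 44), -1)), Add(Add(-2, Mul(-8, Pow(13, -1))), -122)) = Mul(Mul(Add(0, Add(-4, -39)), Pow(20, -1)), Add(Add(-2, Mul(-8, Rational(1, 13))), -122)) = Mul(Mul(Add(0, -43), Rational(1, 20)), Add(Add(-2, Rational(-8, 13)), -122)) = Mul(Mul(-43, Rational(1, 20)), Add(Rational(-34, 13), -122)) = Mul(Rational(-43, 20), Rational(-1620, 13)) = Rational(3483, 13)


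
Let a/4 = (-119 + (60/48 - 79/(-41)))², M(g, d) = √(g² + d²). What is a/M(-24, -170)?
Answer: 360810025*√7369/99098312 ≈ 312.55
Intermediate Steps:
M(g, d) = √(d² + g²)
a = 360810025/6724 (a = 4*(-119 + (60/48 - 79/(-41)))² = 4*(-119 + (60*(1/48) - 79*(-1/41)))² = 4*(-119 + (5/4 + 79/41))² = 4*(-119 + 521/164)² = 4*(-18995/164)² = 4*(360810025/26896) = 360810025/6724 ≈ 53660.)
a/M(-24, -170) = 360810025/(6724*(√((-170)² + (-24)²))) = 360810025/(6724*(√(28900 + 576))) = 360810025/(6724*(√29476)) = 360810025/(6724*((2*√7369))) = 360810025*(√7369/14738)/6724 = 360810025*√7369/99098312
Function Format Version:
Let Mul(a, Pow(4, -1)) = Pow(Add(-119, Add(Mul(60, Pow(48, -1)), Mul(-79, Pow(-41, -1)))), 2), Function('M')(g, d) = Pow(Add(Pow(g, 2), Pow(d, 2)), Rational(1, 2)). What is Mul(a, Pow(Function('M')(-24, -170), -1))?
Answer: Mul(Rational(360810025, 99098312), Pow(7369, Rational(1, 2))) ≈ 312.55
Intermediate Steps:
Function('M')(g, d) = Pow(Add(Pow(d, 2), Pow(g, 2)), Rational(1, 2))
a = Rational(360810025, 6724) (a = Mul(4, Pow(Add(-119, Add(Mul(60, Pow(48, -1)), Mul(-79, Pow(-41, -1)))), 2)) = Mul(4, Pow(Add(-119, Add(Mul(60, Rational(1, 48)), Mul(-79, Rational(-1, 41)))), 2)) = Mul(4, Pow(Add(-119, Add(Rational(5, 4), Rational(79, 41))), 2)) = Mul(4, Pow(Add(-119, Rational(521, 164)), 2)) = Mul(4, Pow(Rational(-18995, 164), 2)) = Mul(4, Rational(360810025, 26896)) = Rational(360810025, 6724) ≈ 53660.)
Mul(a, Pow(Function('M')(-24, -170), -1)) = Mul(Rational(360810025, 6724), Pow(Pow(Add(Pow(-170, 2), Pow(-24, 2)), Rational(1, 2)), -1)) = Mul(Rational(360810025, 6724), Pow(Pow(Add(28900, 576), Rational(1, 2)), -1)) = Mul(Rational(360810025, 6724), Pow(Pow(29476, Rational(1, 2)), -1)) = Mul(Rational(360810025, 6724), Pow(Mul(2, Pow(7369, Rational(1, 2))), -1)) = Mul(Rational(360810025, 6724), Mul(Rational(1, 14738), Pow(7369, Rational(1, 2)))) = Mul(Rational(360810025, 99098312), Pow(7369, Rational(1, 2)))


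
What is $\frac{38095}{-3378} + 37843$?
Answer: $\frac{127795559}{3378} \approx 37832.0$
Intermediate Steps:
$\frac{38095}{-3378} + 37843 = 38095 \left(- \frac{1}{3378}\right) + 37843 = - \frac{38095}{3378} + 37843 = \frac{127795559}{3378}$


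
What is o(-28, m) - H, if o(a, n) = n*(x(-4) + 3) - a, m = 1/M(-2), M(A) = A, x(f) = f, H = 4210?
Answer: -8363/2 ≈ -4181.5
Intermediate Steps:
m = -½ (m = 1/(-2) = -½ ≈ -0.50000)
o(a, n) = -a - n (o(a, n) = n*(-4 + 3) - a = n*(-1) - a = -n - a = -a - n)
o(-28, m) - H = (-1*(-28) - 1*(-½)) - 1*4210 = (28 + ½) - 4210 = 57/2 - 4210 = -8363/2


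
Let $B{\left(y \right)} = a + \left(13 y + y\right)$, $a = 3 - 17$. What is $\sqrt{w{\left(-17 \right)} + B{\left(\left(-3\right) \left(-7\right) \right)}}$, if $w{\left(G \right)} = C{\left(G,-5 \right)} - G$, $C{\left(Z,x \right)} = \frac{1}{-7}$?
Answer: $\frac{\sqrt{14546}}{7} \approx 17.23$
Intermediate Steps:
$a = -14$ ($a = 3 - 17 = -14$)
$C{\left(Z,x \right)} = - \frac{1}{7}$
$w{\left(G \right)} = - \frac{1}{7} - G$
$B{\left(y \right)} = -14 + 14 y$ ($B{\left(y \right)} = -14 + \left(13 y + y\right) = -14 + 14 y$)
$\sqrt{w{\left(-17 \right)} + B{\left(\left(-3\right) \left(-7\right) \right)}} = \sqrt{\left(- \frac{1}{7} - -17\right) - \left(14 - 14 \left(\left(-3\right) \left(-7\right)\right)\right)} = \sqrt{\left(- \frac{1}{7} + 17\right) + \left(-14 + 14 \cdot 21\right)} = \sqrt{\frac{118}{7} + \left(-14 + 294\right)} = \sqrt{\frac{118}{7} + 280} = \sqrt{\frac{2078}{7}} = \frac{\sqrt{14546}}{7}$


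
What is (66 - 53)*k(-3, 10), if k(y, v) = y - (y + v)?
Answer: -130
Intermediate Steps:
k(y, v) = -v (k(y, v) = y - (v + y) = y + (-v - y) = -v)
(66 - 53)*k(-3, 10) = (66 - 53)*(-1*10) = 13*(-10) = -130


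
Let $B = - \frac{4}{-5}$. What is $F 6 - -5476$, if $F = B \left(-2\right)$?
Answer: $\frac{27332}{5} \approx 5466.4$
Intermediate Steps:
$B = \frac{4}{5}$ ($B = \left(-4\right) \left(- \frac{1}{5}\right) = \frac{4}{5} \approx 0.8$)
$F = - \frac{8}{5}$ ($F = \frac{4}{5} \left(-2\right) = - \frac{8}{5} \approx -1.6$)
$F 6 - -5476 = \left(- \frac{8}{5}\right) 6 - -5476 = - \frac{48}{5} + 5476 = \frac{27332}{5}$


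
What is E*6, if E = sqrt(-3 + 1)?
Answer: 6*I*sqrt(2) ≈ 8.4853*I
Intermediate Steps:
E = I*sqrt(2) (E = sqrt(-2) = I*sqrt(2) ≈ 1.4142*I)
E*6 = (I*sqrt(2))*6 = 6*I*sqrt(2)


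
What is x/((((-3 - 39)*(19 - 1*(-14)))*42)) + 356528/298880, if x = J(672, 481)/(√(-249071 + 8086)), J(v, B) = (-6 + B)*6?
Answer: 22283/18680 + 95*I*√240985/467607294 ≈ 1.1929 + 9.9733e-5*I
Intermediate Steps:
J(v, B) = -36 + 6*B
x = -570*I*√240985/48197 (x = (-36 + 6*481)/(√(-249071 + 8086)) = (-36 + 2886)/(√(-240985)) = 2850/((I*√240985)) = 2850*(-I*√240985/240985) = -570*I*√240985/48197 ≈ -5.8056*I)
x/((((-3 - 39)*(19 - 1*(-14)))*42)) + 356528/298880 = (-570*I*√240985/48197)/((((-3 - 39)*(19 - 1*(-14)))*42)) + 356528/298880 = (-570*I*√240985/48197)/((-42*(19 + 14)*42)) + 356528*(1/298880) = (-570*I*√240985/48197)/((-42*33*42)) + 22283/18680 = (-570*I*√240985/48197)/((-1386*42)) + 22283/18680 = -570*I*√240985/48197/(-58212) + 22283/18680 = -570*I*√240985/48197*(-1/58212) + 22283/18680 = 95*I*√240985/467607294 + 22283/18680 = 22283/18680 + 95*I*√240985/467607294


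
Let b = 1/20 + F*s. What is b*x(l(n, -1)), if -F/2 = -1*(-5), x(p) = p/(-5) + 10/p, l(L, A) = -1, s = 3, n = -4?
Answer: 29351/100 ≈ 293.51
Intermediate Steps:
x(p) = 10/p - p/5 (x(p) = p*(-⅕) + 10/p = -p/5 + 10/p = 10/p - p/5)
F = -10 (F = -(-2)*(-5) = -2*5 = -10)
b = -599/20 (b = 1/20 - 10*3 = 1/20 - 30 = -599/20 ≈ -29.950)
b*x(l(n, -1)) = -599*(10/(-1) - ⅕*(-1))/20 = -599*(10*(-1) + ⅕)/20 = -599*(-10 + ⅕)/20 = -599/20*(-49/5) = 29351/100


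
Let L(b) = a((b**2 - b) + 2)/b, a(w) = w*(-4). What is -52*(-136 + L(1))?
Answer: 7488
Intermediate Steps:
a(w) = -4*w
L(b) = (-8 - 4*b**2 + 4*b)/b (L(b) = (-4*((b**2 - b) + 2))/b = (-4*(2 + b**2 - b))/b = (-8 - 4*b**2 + 4*b)/b)
-52*(-136 + L(1)) = -52*(-136 + (4 - 8/1 - 4*1)) = -52*(-136 + (4 - 8*1 - 4)) = -52*(-136 + (4 - 8 - 4)) = -52*(-136 - 8) = -52*(-144) = 7488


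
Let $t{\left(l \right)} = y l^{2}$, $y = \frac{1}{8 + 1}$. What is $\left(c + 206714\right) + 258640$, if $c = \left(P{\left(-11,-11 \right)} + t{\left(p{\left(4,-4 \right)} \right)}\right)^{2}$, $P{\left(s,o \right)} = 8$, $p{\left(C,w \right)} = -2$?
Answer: $\frac{37699450}{81} \approx 4.6543 \cdot 10^{5}$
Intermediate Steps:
$y = \frac{1}{9} \approx 0.11111$
$t{\left(l \right)} = \frac{l^{2}}{9}$
$c = \frac{5776}{81}$ ($c = \left(8 + \frac{\left(-2\right)^{2}}{9}\right)^{2} = \left(8 + \frac{1}{9} \cdot 4\right)^{2} = \left(8 + \frac{4}{9}\right)^{2} = \left(\frac{76}{9}\right)^{2} = \frac{5776}{81} \approx 71.309$)
$\left(c + 206714\right) + 258640 = \left(\frac{5776}{81} + 206714\right) + 258640 = \frac{16749610}{81} + 258640 = \frac{37699450}{81}$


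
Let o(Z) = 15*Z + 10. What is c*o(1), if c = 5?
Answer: 125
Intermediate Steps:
o(Z) = 10 + 15*Z
c*o(1) = 5*(10 + 15*1) = 5*(10 + 15) = 5*25 = 125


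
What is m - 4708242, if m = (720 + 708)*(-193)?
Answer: -4983846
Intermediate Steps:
m = -275604 (m = 1428*(-193) = -275604)
m - 4708242 = -275604 - 4708242 = -4983846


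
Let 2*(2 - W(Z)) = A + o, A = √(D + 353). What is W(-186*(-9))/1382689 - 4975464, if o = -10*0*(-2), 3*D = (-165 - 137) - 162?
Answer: -6879519342694/1382689 - √1785/8296134 ≈ -4.9755e+6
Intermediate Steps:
D = -464/3 (D = ((-165 - 137) - 162)/3 = (-302 - 162)/3 = (⅓)*(-464) = -464/3 ≈ -154.67)
o = 0 (o = 0*(-2) = 0)
A = √1785/3 (A = √(-464/3 + 353) = √(595/3) = √1785/3 ≈ 14.083)
W(Z) = 2 - √1785/6 (W(Z) = 2 - (√1785/3 + 0)/2 = 2 - √1785/6)
W(-186*(-9))/1382689 - 4975464 = (2 - √1785/6)/1382689 - 4975464 = (2 - √1785/6)*(1/1382689) - 4975464 = (2/1382689 - √1785/8296134) - 4975464 = -6879519342694/1382689 - √1785/8296134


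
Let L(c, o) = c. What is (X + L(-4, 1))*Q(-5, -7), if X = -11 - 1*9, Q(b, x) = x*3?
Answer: 504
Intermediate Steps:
Q(b, x) = 3*x
X = -20 (X = -11 - 9 = -20)
(X + L(-4, 1))*Q(-5, -7) = (-20 - 4)*(3*(-7)) = -24*(-21) = 504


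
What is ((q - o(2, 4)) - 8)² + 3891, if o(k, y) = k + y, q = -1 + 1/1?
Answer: 4087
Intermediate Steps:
q = 0 (q = -1 + 1 = 0)
((q - o(2, 4)) - 8)² + 3891 = ((0 - (2 + 4)) - 8)² + 3891 = ((0 - 1*6) - 8)² + 3891 = ((0 - 6) - 8)² + 3891 = (-6 - 8)² + 3891 = (-14)² + 3891 = 196 + 3891 = 4087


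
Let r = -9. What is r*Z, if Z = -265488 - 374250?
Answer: 5757642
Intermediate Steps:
Z = -639738
r*Z = -9*(-639738) = 5757642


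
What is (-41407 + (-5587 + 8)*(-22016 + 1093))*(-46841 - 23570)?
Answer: -8216119472110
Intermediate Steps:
(-41407 + (-5587 + 8)*(-22016 + 1093))*(-46841 - 23570) = (-41407 - 5579*(-20923))*(-70411) = (-41407 + 116729417)*(-70411) = 116688010*(-70411) = -8216119472110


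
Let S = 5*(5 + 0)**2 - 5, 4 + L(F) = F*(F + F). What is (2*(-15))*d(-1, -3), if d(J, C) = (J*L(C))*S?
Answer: 50400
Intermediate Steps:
L(F) = -4 + 2*F**2 (L(F) = -4 + F*(F + F) = -4 + F*(2*F) = -4 + 2*F**2)
S = 120 (S = 5*5**2 - 5 = 5*25 - 5 = 125 - 5 = 120)
d(J, C) = 120*J*(-4 + 2*C**2) (d(J, C) = (J*(-4 + 2*C**2))*120 = 120*J*(-4 + 2*C**2))
(2*(-15))*d(-1, -3) = (2*(-15))*(240*(-1)*(-2 + (-3)**2)) = -7200*(-1)*(-2 + 9) = -7200*(-1)*7 = -30*(-1680) = 50400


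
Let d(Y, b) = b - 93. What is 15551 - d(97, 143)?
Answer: 15501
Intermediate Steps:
d(Y, b) = -93 + b
15551 - d(97, 143) = 15551 - (-93 + 143) = 15551 - 1*50 = 15551 - 50 = 15501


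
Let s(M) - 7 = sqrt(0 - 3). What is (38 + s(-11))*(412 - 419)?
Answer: -315 - 7*I*sqrt(3) ≈ -315.0 - 12.124*I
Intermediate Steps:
s(M) = 7 + I*sqrt(3) (s(M) = 7 + sqrt(0 - 3) = 7 + sqrt(-3) = 7 + I*sqrt(3))
(38 + s(-11))*(412 - 419) = (38 + (7 + I*sqrt(3)))*(412 - 419) = (45 + I*sqrt(3))*(-7) = -315 - 7*I*sqrt(3)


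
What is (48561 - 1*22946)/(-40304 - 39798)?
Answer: -25615/80102 ≈ -0.31978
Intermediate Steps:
(48561 - 1*22946)/(-40304 - 39798) = (48561 - 22946)/(-80102) = 25615*(-1/80102) = -25615/80102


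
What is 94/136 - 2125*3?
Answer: -433453/68 ≈ -6374.3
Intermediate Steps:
94/136 - 2125*3 = 94*(1/136) - 85*75 = 47/68 - 6375 = -433453/68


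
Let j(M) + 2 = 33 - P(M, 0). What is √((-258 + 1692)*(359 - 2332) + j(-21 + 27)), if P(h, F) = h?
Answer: I*√2829257 ≈ 1682.0*I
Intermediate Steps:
j(M) = 31 - M (j(M) = -2 + (33 - M) = 31 - M)
√((-258 + 1692)*(359 - 2332) + j(-21 + 27)) = √((-258 + 1692)*(359 - 2332) + (31 - (-21 + 27))) = √(1434*(-1973) + (31 - 1*6)) = √(-2829282 + (31 - 6)) = √(-2829282 + 25) = √(-2829257) = I*√2829257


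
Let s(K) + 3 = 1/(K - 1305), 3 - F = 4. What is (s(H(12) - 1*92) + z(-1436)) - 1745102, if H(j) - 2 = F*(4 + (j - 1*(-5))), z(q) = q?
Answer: -2473102057/1416 ≈ -1.7465e+6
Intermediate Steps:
F = -1 (F = 3 - 1*4 = 3 - 4 = -1)
H(j) = -7 - j (H(j) = 2 - (4 + (j - 1*(-5))) = 2 - (4 + (j + 5)) = 2 - (4 + (5 + j)) = 2 - (9 + j) = 2 + (-9 - j) = -7 - j)
s(K) = -3 + 1/(-1305 + K) (s(K) = -3 + 1/(K - 1305) = -3 + 1/(-1305 + K))
(s(H(12) - 1*92) + z(-1436)) - 1745102 = ((3916 - 3*((-7 - 1*12) - 1*92))/(-1305 + ((-7 - 1*12) - 1*92)) - 1436) - 1745102 = ((3916 - 3*((-7 - 12) - 92))/(-1305 + ((-7 - 12) - 92)) - 1436) - 1745102 = ((3916 - 3*(-19 - 92))/(-1305 + (-19 - 92)) - 1436) - 1745102 = ((3916 - 3*(-111))/(-1305 - 111) - 1436) - 1745102 = ((3916 + 333)/(-1416) - 1436) - 1745102 = (-1/1416*4249 - 1436) - 1745102 = (-4249/1416 - 1436) - 1745102 = -2037625/1416 - 1745102 = -2473102057/1416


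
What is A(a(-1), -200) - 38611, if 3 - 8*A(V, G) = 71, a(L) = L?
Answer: -77239/2 ≈ -38620.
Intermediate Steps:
A(V, G) = -17/2 (A(V, G) = 3/8 - 1/8*71 = 3/8 - 71/8 = -17/2)
A(a(-1), -200) - 38611 = -17/2 - 38611 = -77239/2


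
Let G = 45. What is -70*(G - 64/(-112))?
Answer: -3190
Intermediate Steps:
-70*(G - 64/(-112)) = -70*(45 - 64/(-112)) = -70*(45 - 64*(-1/112)) = -70*(45 + 4/7) = -70*319/7 = -3190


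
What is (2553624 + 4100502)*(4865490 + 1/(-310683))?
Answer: 3352847804057088098/103561 ≈ 3.2376e+13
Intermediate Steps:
(2553624 + 4100502)*(4865490 + 1/(-310683)) = 6654126*(4865490 - 1/310683) = 6654126*(1511625029669/310683) = 3352847804057088098/103561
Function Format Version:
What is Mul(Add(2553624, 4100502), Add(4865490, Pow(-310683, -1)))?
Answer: Rational(3352847804057088098, 103561) ≈ 3.2376e+13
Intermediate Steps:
Mul(Add(2553624, 4100502), Add(4865490, Pow(-310683, -1))) = Mul(6654126, Add(4865490, Rational(-1, 310683))) = Mul(6654126, Rational(1511625029669, 310683)) = Rational(3352847804057088098, 103561)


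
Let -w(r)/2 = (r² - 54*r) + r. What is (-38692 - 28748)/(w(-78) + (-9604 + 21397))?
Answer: 22480/2881 ≈ 7.8028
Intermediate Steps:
w(r) = -2*r² + 106*r (w(r) = -2*((r² - 54*r) + r) = -2*(r² - 53*r) = -2*r² + 106*r)
(-38692 - 28748)/(w(-78) + (-9604 + 21397)) = (-38692 - 28748)/(2*(-78)*(53 - 1*(-78)) + (-9604 + 21397)) = -67440/(2*(-78)*(53 + 78) + 11793) = -67440/(2*(-78)*131 + 11793) = -67440/(-20436 + 11793) = -67440/(-8643) = -67440*(-1/8643) = 22480/2881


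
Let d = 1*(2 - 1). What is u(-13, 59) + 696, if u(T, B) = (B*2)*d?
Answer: 814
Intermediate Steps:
d = 1 (d = 1*1 = 1)
u(T, B) = 2*B (u(T, B) = (B*2)*1 = (2*B)*1 = 2*B)
u(-13, 59) + 696 = 2*59 + 696 = 118 + 696 = 814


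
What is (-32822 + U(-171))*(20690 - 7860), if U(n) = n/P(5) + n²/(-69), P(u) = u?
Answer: -9820590068/23 ≈ -4.2698e+8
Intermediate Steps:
U(n) = -n²/69 + n/5 (U(n) = n/5 + n²/(-69) = n*(⅕) + n²*(-1/69) = n/5 - n²/69 = -n²/69 + n/5)
(-32822 + U(-171))*(20690 - 7860) = (-32822 + (1/345)*(-171)*(69 - 5*(-171)))*(20690 - 7860) = (-32822 + (1/345)*(-171)*(69 + 855))*12830 = (-32822 + (1/345)*(-171)*924)*12830 = (-32822 - 52668/115)*12830 = -3827198/115*12830 = -9820590068/23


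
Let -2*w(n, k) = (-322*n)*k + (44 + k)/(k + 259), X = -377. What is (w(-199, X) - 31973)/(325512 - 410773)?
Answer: -2843027947/20121596 ≈ -141.29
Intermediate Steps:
w(n, k) = 161*k*n - (44 + k)/(2*(259 + k)) (w(n, k) = -((-322*n)*k + (44 + k)/(k + 259))/2 = -(-322*k*n + (44 + k)/(259 + k))/2 = -((44 + k)/(259 + k) - 322*k*n)/2 = 161*k*n - (44 + k)/(2*(259 + k)))
(w(-199, X) - 31973)/(325512 - 410773) = ((-44 - 1*(-377) + 322*(-199)*(-377)² + 83398*(-377)*(-199))/(2*(259 - 377)) - 31973)/(325512 - 410773) = ((½)*(-44 + 377 + 322*(-199)*142129 + 6256768154)/(-118) - 31973)/(-85261) = ((½)*(-1/118)*(-44 + 377 - 9107342062 + 6256768154) - 31973)*(-1/85261) = ((½)*(-1/118)*(-2850573575) - 31973)*(-1/85261) = (2850573575/236 - 31973)*(-1/85261) = (2843027947/236)*(-1/85261) = -2843027947/20121596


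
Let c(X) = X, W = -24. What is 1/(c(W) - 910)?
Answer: -1/934 ≈ -0.0010707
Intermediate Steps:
1/(c(W) - 910) = 1/(-24 - 910) = 1/(-934) = -1/934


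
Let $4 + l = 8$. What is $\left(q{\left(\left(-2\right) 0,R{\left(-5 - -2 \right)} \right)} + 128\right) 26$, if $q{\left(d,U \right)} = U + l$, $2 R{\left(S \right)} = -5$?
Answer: $3367$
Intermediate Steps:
$l = 4$ ($l = -4 + 8 = 4$)
$R{\left(S \right)} = - \frac{5}{2}$ ($R{\left(S \right)} = \frac{1}{2} \left(-5\right) = - \frac{5}{2}$)
$q{\left(d,U \right)} = 4 + U$ ($q{\left(d,U \right)} = U + 4 = 4 + U$)
$\left(q{\left(\left(-2\right) 0,R{\left(-5 - -2 \right)} \right)} + 128\right) 26 = \left(\left(4 - \frac{5}{2}\right) + 128\right) 26 = \left(\frac{3}{2} + 128\right) 26 = \frac{259}{2} \cdot 26 = 3367$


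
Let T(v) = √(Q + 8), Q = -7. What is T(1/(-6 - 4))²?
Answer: 1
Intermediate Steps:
T(v) = 1 (T(v) = √(-7 + 8) = √1 = 1)
T(1/(-6 - 4))² = 1² = 1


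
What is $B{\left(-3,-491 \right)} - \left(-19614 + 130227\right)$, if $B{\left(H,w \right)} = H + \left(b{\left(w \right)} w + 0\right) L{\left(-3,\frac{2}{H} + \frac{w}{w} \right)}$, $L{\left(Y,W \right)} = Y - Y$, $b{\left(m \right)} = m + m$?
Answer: $-110616$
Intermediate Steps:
$b{\left(m \right)} = 2 m$
$L{\left(Y,W \right)} = 0$
$B{\left(H,w \right)} = H$ ($B{\left(H,w \right)} = H + \left(2 w w + 0\right) 0 = H + \left(2 w^{2} + 0\right) 0 = H + 2 w^{2} \cdot 0 = H + 0 = H$)
$B{\left(-3,-491 \right)} - \left(-19614 + 130227\right) = -3 - \left(-19614 + 130227\right) = -3 - 110613 = -110616$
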